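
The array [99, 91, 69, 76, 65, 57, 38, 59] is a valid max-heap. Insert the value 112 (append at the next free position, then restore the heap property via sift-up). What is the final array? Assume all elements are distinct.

[112, 99, 69, 91, 65, 57, 38, 59, 76]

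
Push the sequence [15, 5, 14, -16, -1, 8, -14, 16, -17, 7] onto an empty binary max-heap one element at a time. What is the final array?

[16, 15, 14, 5, 7, 8, -14, -16, -17, -1]

Insert 15:
  append 15 at index 0 → [15] (no swap needed)
Insert 5:
  append 5 at index 1 → [15, 5] (no swap needed)
Insert 14:
  append 14 at index 2 → [15, 5, 14] (no swap needed)
Insert -16:
  append -16 at index 3 → [15, 5, 14, -16] (no swap needed)
Insert -1:
  append -1 at index 4 → [15, 5, 14, -16, -1] (no swap needed)
Insert 8:
  append 8 at index 5 → [15, 5, 14, -16, -1, 8] (no swap needed)
Insert -14:
  append -14 at index 6 → [15, 5, 14, -16, -1, 8, -14] (no swap needed)
Insert 16:
  append 16 at index 7 → [15, 5, 14, -16, -1, 8, -14, 16]
  16 > parent -16 at index 3, swap → [15, 5, 14, 16, -1, 8, -14, -16]
  16 > parent 5 at index 1, swap → [15, 16, 14, 5, -1, 8, -14, -16]
  16 > parent 15 at index 0, swap → [16, 15, 14, 5, -1, 8, -14, -16]
Insert -17:
  append -17 at index 8 → [16, 15, 14, 5, -1, 8, -14, -16, -17] (no swap needed)
Insert 7:
  append 7 at index 9 → [16, 15, 14, 5, -1, 8, -14, -16, -17, 7]
  7 > parent -1 at index 4, swap → [16, 15, 14, 5, 7, 8, -14, -16, -17, -1]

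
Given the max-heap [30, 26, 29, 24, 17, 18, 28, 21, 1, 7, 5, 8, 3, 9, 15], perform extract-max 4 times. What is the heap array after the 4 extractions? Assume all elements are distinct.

[24, 21, 18, 8, 17, 9, 15, 3, 1, 7, 5]

extract-max #1 returns 30:
  remove root 30; move last element 15 to root → [15, 26, 29, 24, 17, 18, 28, 21, 1, 7, 5, 8, 3, 9]
  15 vs larger child 29 at index 2, swap → [29, 26, 15, 24, 17, 18, 28, 21, 1, 7, 5, 8, 3, 9]
  15 vs larger child 28 at index 6, swap → [29, 26, 28, 24, 17, 18, 15, 21, 1, 7, 5, 8, 3, 9]
extract-max #2 returns 29:
  remove root 29; move last element 9 to root → [9, 26, 28, 24, 17, 18, 15, 21, 1, 7, 5, 8, 3]
  9 vs larger child 28 at index 2, swap → [28, 26, 9, 24, 17, 18, 15, 21, 1, 7, 5, 8, 3]
  9 vs larger child 18 at index 5, swap → [28, 26, 18, 24, 17, 9, 15, 21, 1, 7, 5, 8, 3]
extract-max #3 returns 28:
  remove root 28; move last element 3 to root → [3, 26, 18, 24, 17, 9, 15, 21, 1, 7, 5, 8]
  3 vs larger child 26 at index 1, swap → [26, 3, 18, 24, 17, 9, 15, 21, 1, 7, 5, 8]
  3 vs larger child 24 at index 3, swap → [26, 24, 18, 3, 17, 9, 15, 21, 1, 7, 5, 8]
  3 vs larger child 21 at index 7, swap → [26, 24, 18, 21, 17, 9, 15, 3, 1, 7, 5, 8]
extract-max #4 returns 26:
  remove root 26; move last element 8 to root → [8, 24, 18, 21, 17, 9, 15, 3, 1, 7, 5]
  8 vs larger child 24 at index 1, swap → [24, 8, 18, 21, 17, 9, 15, 3, 1, 7, 5]
  8 vs larger child 21 at index 3, swap → [24, 21, 18, 8, 17, 9, 15, 3, 1, 7, 5]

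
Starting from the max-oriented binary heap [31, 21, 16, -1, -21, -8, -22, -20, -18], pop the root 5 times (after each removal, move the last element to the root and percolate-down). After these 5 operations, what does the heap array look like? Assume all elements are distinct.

extract-max #1 returns 31:
  remove root 31; move last element -18 to root → [-18, 21, 16, -1, -21, -8, -22, -20]
  -18 vs larger child 21 at index 1, swap → [21, -18, 16, -1, -21, -8, -22, -20]
  -18 vs larger child -1 at index 3, swap → [21, -1, 16, -18, -21, -8, -22, -20]
extract-max #2 returns 21:
  remove root 21; move last element -20 to root → [-20, -1, 16, -18, -21, -8, -22]
  -20 vs larger child 16 at index 2, swap → [16, -1, -20, -18, -21, -8, -22]
  -20 vs larger child -8 at index 5, swap → [16, -1, -8, -18, -21, -20, -22]
extract-max #3 returns 16:
  remove root 16; move last element -22 to root → [-22, -1, -8, -18, -21, -20]
  -22 vs larger child -1 at index 1, swap → [-1, -22, -8, -18, -21, -20]
  -22 vs larger child -18 at index 3, swap → [-1, -18, -8, -22, -21, -20]
extract-max #4 returns -1:
  remove root -1; move last element -20 to root → [-20, -18, -8, -22, -21]
  -20 vs larger child -8 at index 2, swap → [-8, -18, -20, -22, -21]
extract-max #5 returns -8:
  remove root -8; move last element -21 to root → [-21, -18, -20, -22]
  -21 vs larger child -18 at index 1, swap → [-18, -21, -20, -22]

[-18, -21, -20, -22]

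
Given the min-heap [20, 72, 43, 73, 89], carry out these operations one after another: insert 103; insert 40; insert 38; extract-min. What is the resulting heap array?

[38, 72, 40, 73, 89, 103, 43]

insert 103:
  append 103 at index 5 → [20, 72, 43, 73, 89, 103] (no swap needed)
insert 40:
  append 40 at index 6 → [20, 72, 43, 73, 89, 103, 40]
  40 < parent 43 at index 2, swap → [20, 72, 40, 73, 89, 103, 43]
insert 38:
  append 38 at index 7 → [20, 72, 40, 73, 89, 103, 43, 38]
  38 < parent 73 at index 3, swap → [20, 72, 40, 38, 89, 103, 43, 73]
  38 < parent 72 at index 1, swap → [20, 38, 40, 72, 89, 103, 43, 73]
extract-min → returns 20:
  remove root 20; move last element 73 to root → [73, 38, 40, 72, 89, 103, 43]
  73 vs smaller child 38 at index 1, swap → [38, 73, 40, 72, 89, 103, 43]
  73 vs smaller child 72 at index 3, swap → [38, 72, 40, 73, 89, 103, 43]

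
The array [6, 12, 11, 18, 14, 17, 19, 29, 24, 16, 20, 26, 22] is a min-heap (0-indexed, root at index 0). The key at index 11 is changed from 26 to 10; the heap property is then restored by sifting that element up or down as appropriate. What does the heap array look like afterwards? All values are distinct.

[6, 12, 10, 18, 14, 11, 19, 29, 24, 16, 20, 17, 22]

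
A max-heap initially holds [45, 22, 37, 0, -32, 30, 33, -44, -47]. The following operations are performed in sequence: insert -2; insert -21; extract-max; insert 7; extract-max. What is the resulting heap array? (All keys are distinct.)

[33, 22, 30, 0, 7, -2, -21, -44, -47, -32]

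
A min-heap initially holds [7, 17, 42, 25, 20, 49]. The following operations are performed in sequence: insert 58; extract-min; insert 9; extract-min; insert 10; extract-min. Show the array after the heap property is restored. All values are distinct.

[17, 20, 42, 25, 58, 49]

insert 58:
  append 58 at index 6 → [7, 17, 42, 25, 20, 49, 58] (no swap needed)
extract-min → returns 7:
  remove root 7; move last element 58 to root → [58, 17, 42, 25, 20, 49]
  58 vs smaller child 17 at index 1, swap → [17, 58, 42, 25, 20, 49]
  58 vs smaller child 20 at index 4, swap → [17, 20, 42, 25, 58, 49]
insert 9:
  append 9 at index 6 → [17, 20, 42, 25, 58, 49, 9]
  9 < parent 42 at index 2, swap → [17, 20, 9, 25, 58, 49, 42]
  9 < parent 17 at index 0, swap → [9, 20, 17, 25, 58, 49, 42]
extract-min → returns 9:
  remove root 9; move last element 42 to root → [42, 20, 17, 25, 58, 49]
  42 vs smaller child 17 at index 2, swap → [17, 20, 42, 25, 58, 49]
insert 10:
  append 10 at index 6 → [17, 20, 42, 25, 58, 49, 10]
  10 < parent 42 at index 2, swap → [17, 20, 10, 25, 58, 49, 42]
  10 < parent 17 at index 0, swap → [10, 20, 17, 25, 58, 49, 42]
extract-min → returns 10:
  remove root 10; move last element 42 to root → [42, 20, 17, 25, 58, 49]
  42 vs smaller child 17 at index 2, swap → [17, 20, 42, 25, 58, 49]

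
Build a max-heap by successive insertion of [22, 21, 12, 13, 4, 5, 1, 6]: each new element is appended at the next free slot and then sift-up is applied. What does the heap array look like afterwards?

Insert 22:
  append 22 at index 0 → [22] (no swap needed)
Insert 21:
  append 21 at index 1 → [22, 21] (no swap needed)
Insert 12:
  append 12 at index 2 → [22, 21, 12] (no swap needed)
Insert 13:
  append 13 at index 3 → [22, 21, 12, 13] (no swap needed)
Insert 4:
  append 4 at index 4 → [22, 21, 12, 13, 4] (no swap needed)
Insert 5:
  append 5 at index 5 → [22, 21, 12, 13, 4, 5] (no swap needed)
Insert 1:
  append 1 at index 6 → [22, 21, 12, 13, 4, 5, 1] (no swap needed)
Insert 6:
  append 6 at index 7 → [22, 21, 12, 13, 4, 5, 1, 6] (no swap needed)

[22, 21, 12, 13, 4, 5, 1, 6]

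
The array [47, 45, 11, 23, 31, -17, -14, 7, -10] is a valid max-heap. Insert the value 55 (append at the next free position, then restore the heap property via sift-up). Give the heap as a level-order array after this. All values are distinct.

[55, 47, 11, 23, 45, -17, -14, 7, -10, 31]

append 55 at index 9 → [47, 45, 11, 23, 31, -17, -14, 7, -10, 55]
55 > parent 31 at index 4, swap → [47, 45, 11, 23, 55, -17, -14, 7, -10, 31]
55 > parent 45 at index 1, swap → [47, 55, 11, 23, 45, -17, -14, 7, -10, 31]
55 > parent 47 at index 0, swap → [55, 47, 11, 23, 45, -17, -14, 7, -10, 31]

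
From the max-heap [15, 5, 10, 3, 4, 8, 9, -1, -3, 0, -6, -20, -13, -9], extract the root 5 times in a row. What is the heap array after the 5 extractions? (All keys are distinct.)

[4, 3, -9, -1, 0, -13, -20, -6, -3]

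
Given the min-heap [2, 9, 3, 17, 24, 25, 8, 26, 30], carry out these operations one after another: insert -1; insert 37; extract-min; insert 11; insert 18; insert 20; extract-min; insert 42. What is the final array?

insert -1:
  append -1 at index 9 → [2, 9, 3, 17, 24, 25, 8, 26, 30, -1]
  -1 < parent 24 at index 4, swap → [2, 9, 3, 17, -1, 25, 8, 26, 30, 24]
  -1 < parent 9 at index 1, swap → [2, -1, 3, 17, 9, 25, 8, 26, 30, 24]
  -1 < parent 2 at index 0, swap → [-1, 2, 3, 17, 9, 25, 8, 26, 30, 24]
insert 37:
  append 37 at index 10 → [-1, 2, 3, 17, 9, 25, 8, 26, 30, 24, 37] (no swap needed)
extract-min → returns -1:
  remove root -1; move last element 37 to root → [37, 2, 3, 17, 9, 25, 8, 26, 30, 24]
  37 vs smaller child 2 at index 1, swap → [2, 37, 3, 17, 9, 25, 8, 26, 30, 24]
  37 vs smaller child 9 at index 4, swap → [2, 9, 3, 17, 37, 25, 8, 26, 30, 24]
  37 vs only child 24 at index 9, swap → [2, 9, 3, 17, 24, 25, 8, 26, 30, 37]
insert 11:
  append 11 at index 10 → [2, 9, 3, 17, 24, 25, 8, 26, 30, 37, 11]
  11 < parent 24 at index 4, swap → [2, 9, 3, 17, 11, 25, 8, 26, 30, 37, 24]
insert 18:
  append 18 at index 11 → [2, 9, 3, 17, 11, 25, 8, 26, 30, 37, 24, 18]
  18 < parent 25 at index 5, swap → [2, 9, 3, 17, 11, 18, 8, 26, 30, 37, 24, 25]
insert 20:
  append 20 at index 12 → [2, 9, 3, 17, 11, 18, 8, 26, 30, 37, 24, 25, 20] (no swap needed)
extract-min → returns 2:
  remove root 2; move last element 20 to root → [20, 9, 3, 17, 11, 18, 8, 26, 30, 37, 24, 25]
  20 vs smaller child 3 at index 2, swap → [3, 9, 20, 17, 11, 18, 8, 26, 30, 37, 24, 25]
  20 vs smaller child 8 at index 6, swap → [3, 9, 8, 17, 11, 18, 20, 26, 30, 37, 24, 25]
insert 42:
  append 42 at index 12 → [3, 9, 8, 17, 11, 18, 20, 26, 30, 37, 24, 25, 42] (no swap needed)

[3, 9, 8, 17, 11, 18, 20, 26, 30, 37, 24, 25, 42]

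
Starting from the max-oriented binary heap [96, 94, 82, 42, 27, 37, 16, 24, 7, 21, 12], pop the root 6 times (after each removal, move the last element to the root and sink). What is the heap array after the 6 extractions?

[24, 16, 21, 12, 7]

extract-max #1 returns 96:
  remove root 96; move last element 12 to root → [12, 94, 82, 42, 27, 37, 16, 24, 7, 21]
  12 vs larger child 94 at index 1, swap → [94, 12, 82, 42, 27, 37, 16, 24, 7, 21]
  12 vs larger child 42 at index 3, swap → [94, 42, 82, 12, 27, 37, 16, 24, 7, 21]
  12 vs larger child 24 at index 7, swap → [94, 42, 82, 24, 27, 37, 16, 12, 7, 21]
extract-max #2 returns 94:
  remove root 94; move last element 21 to root → [21, 42, 82, 24, 27, 37, 16, 12, 7]
  21 vs larger child 82 at index 2, swap → [82, 42, 21, 24, 27, 37, 16, 12, 7]
  21 vs larger child 37 at index 5, swap → [82, 42, 37, 24, 27, 21, 16, 12, 7]
extract-max #3 returns 82:
  remove root 82; move last element 7 to root → [7, 42, 37, 24, 27, 21, 16, 12]
  7 vs larger child 42 at index 1, swap → [42, 7, 37, 24, 27, 21, 16, 12]
  7 vs larger child 27 at index 4, swap → [42, 27, 37, 24, 7, 21, 16, 12]
extract-max #4 returns 42:
  remove root 42; move last element 12 to root → [12, 27, 37, 24, 7, 21, 16]
  12 vs larger child 37 at index 2, swap → [37, 27, 12, 24, 7, 21, 16]
  12 vs larger child 21 at index 5, swap → [37, 27, 21, 24, 7, 12, 16]
extract-max #5 returns 37:
  remove root 37; move last element 16 to root → [16, 27, 21, 24, 7, 12]
  16 vs larger child 27 at index 1, swap → [27, 16, 21, 24, 7, 12]
  16 vs larger child 24 at index 3, swap → [27, 24, 21, 16, 7, 12]
extract-max #6 returns 27:
  remove root 27; move last element 12 to root → [12, 24, 21, 16, 7]
  12 vs larger child 24 at index 1, swap → [24, 12, 21, 16, 7]
  12 vs larger child 16 at index 3, swap → [24, 16, 21, 12, 7]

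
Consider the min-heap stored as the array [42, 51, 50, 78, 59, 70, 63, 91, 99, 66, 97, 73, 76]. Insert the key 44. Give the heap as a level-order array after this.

[42, 51, 44, 78, 59, 70, 50, 91, 99, 66, 97, 73, 76, 63]

append 44 at index 13 → [42, 51, 50, 78, 59, 70, 63, 91, 99, 66, 97, 73, 76, 44]
44 < parent 63 at index 6, swap → [42, 51, 50, 78, 59, 70, 44, 91, 99, 66, 97, 73, 76, 63]
44 < parent 50 at index 2, swap → [42, 51, 44, 78, 59, 70, 50, 91, 99, 66, 97, 73, 76, 63]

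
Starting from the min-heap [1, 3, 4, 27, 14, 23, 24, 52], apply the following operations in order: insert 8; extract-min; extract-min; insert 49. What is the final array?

[4, 8, 23, 27, 14, 52, 24, 49]

insert 8:
  append 8 at index 8 → [1, 3, 4, 27, 14, 23, 24, 52, 8]
  8 < parent 27 at index 3, swap → [1, 3, 4, 8, 14, 23, 24, 52, 27]
extract-min → returns 1:
  remove root 1; move last element 27 to root → [27, 3, 4, 8, 14, 23, 24, 52]
  27 vs smaller child 3 at index 1, swap → [3, 27, 4, 8, 14, 23, 24, 52]
  27 vs smaller child 8 at index 3, swap → [3, 8, 4, 27, 14, 23, 24, 52]
extract-min → returns 3:
  remove root 3; move last element 52 to root → [52, 8, 4, 27, 14, 23, 24]
  52 vs smaller child 4 at index 2, swap → [4, 8, 52, 27, 14, 23, 24]
  52 vs smaller child 23 at index 5, swap → [4, 8, 23, 27, 14, 52, 24]
insert 49:
  append 49 at index 7 → [4, 8, 23, 27, 14, 52, 24, 49] (no swap needed)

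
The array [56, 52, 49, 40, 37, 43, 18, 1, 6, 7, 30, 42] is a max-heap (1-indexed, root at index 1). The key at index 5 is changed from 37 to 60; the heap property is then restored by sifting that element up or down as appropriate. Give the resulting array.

set index 5 from 37 to 60 → [56, 52, 49, 40, 60, 43, 18, 1, 6, 7, 30, 42]
60 > parent 52 at index 2, swap → [56, 60, 49, 40, 52, 43, 18, 1, 6, 7, 30, 42]
60 > parent 56 at index 1, swap → [60, 56, 49, 40, 52, 43, 18, 1, 6, 7, 30, 42]

[60, 56, 49, 40, 52, 43, 18, 1, 6, 7, 30, 42]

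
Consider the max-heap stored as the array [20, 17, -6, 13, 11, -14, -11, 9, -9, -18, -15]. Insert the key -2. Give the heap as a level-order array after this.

[20, 17, -2, 13, 11, -6, -11, 9, -9, -18, -15, -14]

append -2 at index 11 → [20, 17, -6, 13, 11, -14, -11, 9, -9, -18, -15, -2]
-2 > parent -14 at index 5, swap → [20, 17, -6, 13, 11, -2, -11, 9, -9, -18, -15, -14]
-2 > parent -6 at index 2, swap → [20, 17, -2, 13, 11, -6, -11, 9, -9, -18, -15, -14]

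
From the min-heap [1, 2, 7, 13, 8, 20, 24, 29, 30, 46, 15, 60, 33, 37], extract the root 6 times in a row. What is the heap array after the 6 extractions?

extract-min #1 returns 1:
  remove root 1; move last element 37 to root → [37, 2, 7, 13, 8, 20, 24, 29, 30, 46, 15, 60, 33]
  37 vs smaller child 2 at index 1, swap → [2, 37, 7, 13, 8, 20, 24, 29, 30, 46, 15, 60, 33]
  37 vs smaller child 8 at index 4, swap → [2, 8, 7, 13, 37, 20, 24, 29, 30, 46, 15, 60, 33]
  37 vs smaller child 15 at index 10, swap → [2, 8, 7, 13, 15, 20, 24, 29, 30, 46, 37, 60, 33]
extract-min #2 returns 2:
  remove root 2; move last element 33 to root → [33, 8, 7, 13, 15, 20, 24, 29, 30, 46, 37, 60]
  33 vs smaller child 7 at index 2, swap → [7, 8, 33, 13, 15, 20, 24, 29, 30, 46, 37, 60]
  33 vs smaller child 20 at index 5, swap → [7, 8, 20, 13, 15, 33, 24, 29, 30, 46, 37, 60]
extract-min #3 returns 7:
  remove root 7; move last element 60 to root → [60, 8, 20, 13, 15, 33, 24, 29, 30, 46, 37]
  60 vs smaller child 8 at index 1, swap → [8, 60, 20, 13, 15, 33, 24, 29, 30, 46, 37]
  60 vs smaller child 13 at index 3, swap → [8, 13, 20, 60, 15, 33, 24, 29, 30, 46, 37]
  60 vs smaller child 29 at index 7, swap → [8, 13, 20, 29, 15, 33, 24, 60, 30, 46, 37]
extract-min #4 returns 8:
  remove root 8; move last element 37 to root → [37, 13, 20, 29, 15, 33, 24, 60, 30, 46]
  37 vs smaller child 13 at index 1, swap → [13, 37, 20, 29, 15, 33, 24, 60, 30, 46]
  37 vs smaller child 15 at index 4, swap → [13, 15, 20, 29, 37, 33, 24, 60, 30, 46]
extract-min #5 returns 13:
  remove root 13; move last element 46 to root → [46, 15, 20, 29, 37, 33, 24, 60, 30]
  46 vs smaller child 15 at index 1, swap → [15, 46, 20, 29, 37, 33, 24, 60, 30]
  46 vs smaller child 29 at index 3, swap → [15, 29, 20, 46, 37, 33, 24, 60, 30]
  46 vs smaller child 30 at index 8, swap → [15, 29, 20, 30, 37, 33, 24, 60, 46]
extract-min #6 returns 15:
  remove root 15; move last element 46 to root → [46, 29, 20, 30, 37, 33, 24, 60]
  46 vs smaller child 20 at index 2, swap → [20, 29, 46, 30, 37, 33, 24, 60]
  46 vs smaller child 24 at index 6, swap → [20, 29, 24, 30, 37, 33, 46, 60]

[20, 29, 24, 30, 37, 33, 46, 60]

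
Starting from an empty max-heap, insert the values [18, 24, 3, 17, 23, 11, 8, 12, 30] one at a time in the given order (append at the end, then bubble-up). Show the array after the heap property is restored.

Insert 18:
  append 18 at index 0 → [18] (no swap needed)
Insert 24:
  append 24 at index 1 → [18, 24]
  24 > parent 18 at index 0, swap → [24, 18]
Insert 3:
  append 3 at index 2 → [24, 18, 3] (no swap needed)
Insert 17:
  append 17 at index 3 → [24, 18, 3, 17] (no swap needed)
Insert 23:
  append 23 at index 4 → [24, 18, 3, 17, 23]
  23 > parent 18 at index 1, swap → [24, 23, 3, 17, 18]
Insert 11:
  append 11 at index 5 → [24, 23, 3, 17, 18, 11]
  11 > parent 3 at index 2, swap → [24, 23, 11, 17, 18, 3]
Insert 8:
  append 8 at index 6 → [24, 23, 11, 17, 18, 3, 8] (no swap needed)
Insert 12:
  append 12 at index 7 → [24, 23, 11, 17, 18, 3, 8, 12] (no swap needed)
Insert 30:
  append 30 at index 8 → [24, 23, 11, 17, 18, 3, 8, 12, 30]
  30 > parent 17 at index 3, swap → [24, 23, 11, 30, 18, 3, 8, 12, 17]
  30 > parent 23 at index 1, swap → [24, 30, 11, 23, 18, 3, 8, 12, 17]
  30 > parent 24 at index 0, swap → [30, 24, 11, 23, 18, 3, 8, 12, 17]

[30, 24, 11, 23, 18, 3, 8, 12, 17]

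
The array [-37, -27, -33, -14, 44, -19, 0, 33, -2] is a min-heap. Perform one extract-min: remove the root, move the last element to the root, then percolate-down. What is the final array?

[-33, -27, -19, -14, 44, -2, 0, 33]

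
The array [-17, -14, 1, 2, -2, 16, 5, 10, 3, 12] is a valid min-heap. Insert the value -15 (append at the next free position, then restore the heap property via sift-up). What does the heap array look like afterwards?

[-17, -15, 1, 2, -14, 16, 5, 10, 3, 12, -2]

append -15 at index 10 → [-17, -14, 1, 2, -2, 16, 5, 10, 3, 12, -15]
-15 < parent -2 at index 4, swap → [-17, -14, 1, 2, -15, 16, 5, 10, 3, 12, -2]
-15 < parent -14 at index 1, swap → [-17, -15, 1, 2, -14, 16, 5, 10, 3, 12, -2]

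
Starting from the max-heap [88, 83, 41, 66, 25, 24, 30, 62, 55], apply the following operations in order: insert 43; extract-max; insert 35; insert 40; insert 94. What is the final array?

insert 43:
  append 43 at index 9 → [88, 83, 41, 66, 25, 24, 30, 62, 55, 43]
  43 > parent 25 at index 4, swap → [88, 83, 41, 66, 43, 24, 30, 62, 55, 25]
extract-max → returns 88:
  remove root 88; move last element 25 to root → [25, 83, 41, 66, 43, 24, 30, 62, 55]
  25 vs larger child 83 at index 1, swap → [83, 25, 41, 66, 43, 24, 30, 62, 55]
  25 vs larger child 66 at index 3, swap → [83, 66, 41, 25, 43, 24, 30, 62, 55]
  25 vs larger child 62 at index 7, swap → [83, 66, 41, 62, 43, 24, 30, 25, 55]
insert 35:
  append 35 at index 9 → [83, 66, 41, 62, 43, 24, 30, 25, 55, 35] (no swap needed)
insert 40:
  append 40 at index 10 → [83, 66, 41, 62, 43, 24, 30, 25, 55, 35, 40] (no swap needed)
insert 94:
  append 94 at index 11 → [83, 66, 41, 62, 43, 24, 30, 25, 55, 35, 40, 94]
  94 > parent 24 at index 5, swap → [83, 66, 41, 62, 43, 94, 30, 25, 55, 35, 40, 24]
  94 > parent 41 at index 2, swap → [83, 66, 94, 62, 43, 41, 30, 25, 55, 35, 40, 24]
  94 > parent 83 at index 0, swap → [94, 66, 83, 62, 43, 41, 30, 25, 55, 35, 40, 24]

[94, 66, 83, 62, 43, 41, 30, 25, 55, 35, 40, 24]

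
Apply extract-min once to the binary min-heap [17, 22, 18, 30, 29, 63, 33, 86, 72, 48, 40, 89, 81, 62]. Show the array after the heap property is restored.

remove root 17; move last element 62 to root → [62, 22, 18, 30, 29, 63, 33, 86, 72, 48, 40, 89, 81]
62 vs smaller child 18 at index 2, swap → [18, 22, 62, 30, 29, 63, 33, 86, 72, 48, 40, 89, 81]
62 vs smaller child 33 at index 6, swap → [18, 22, 33, 30, 29, 63, 62, 86, 72, 48, 40, 89, 81]

[18, 22, 33, 30, 29, 63, 62, 86, 72, 48, 40, 89, 81]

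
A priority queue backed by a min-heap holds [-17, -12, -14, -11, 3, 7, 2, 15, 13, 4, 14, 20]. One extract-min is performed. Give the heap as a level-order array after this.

[-14, -12, 2, -11, 3, 7, 20, 15, 13, 4, 14]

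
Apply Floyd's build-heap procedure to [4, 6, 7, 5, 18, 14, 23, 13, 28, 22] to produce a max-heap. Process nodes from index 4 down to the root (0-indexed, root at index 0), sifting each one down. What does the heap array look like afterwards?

[28, 22, 23, 13, 18, 14, 7, 6, 5, 4]

sift down from index 4:
  18 vs only child 22 at index 9, swap → [4, 6, 7, 5, 22, 14, 23, 13, 28, 18]
sift down from index 3:
  5 vs larger child 28 at index 8, swap → [4, 6, 7, 28, 22, 14, 23, 13, 5, 18]
sift down from index 2:
  7 vs larger child 23 at index 6, swap → [4, 6, 23, 28, 22, 14, 7, 13, 5, 18]
sift down from index 1:
  6 vs larger child 28 at index 3, swap → [4, 28, 23, 6, 22, 14, 7, 13, 5, 18]
  6 vs larger child 13 at index 7, swap → [4, 28, 23, 13, 22, 14, 7, 6, 5, 18]
sift down from index 0:
  4 vs larger child 28 at index 1, swap → [28, 4, 23, 13, 22, 14, 7, 6, 5, 18]
  4 vs larger child 22 at index 4, swap → [28, 22, 23, 13, 4, 14, 7, 6, 5, 18]
  4 vs only child 18 at index 9, swap → [28, 22, 23, 13, 18, 14, 7, 6, 5, 4]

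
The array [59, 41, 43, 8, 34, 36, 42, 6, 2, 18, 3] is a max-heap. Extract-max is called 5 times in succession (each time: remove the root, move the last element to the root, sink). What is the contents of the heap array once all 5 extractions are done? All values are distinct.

extract-max #1 returns 59:
  remove root 59; move last element 3 to root → [3, 41, 43, 8, 34, 36, 42, 6, 2, 18]
  3 vs larger child 43 at index 2, swap → [43, 41, 3, 8, 34, 36, 42, 6, 2, 18]
  3 vs larger child 42 at index 6, swap → [43, 41, 42, 8, 34, 36, 3, 6, 2, 18]
extract-max #2 returns 43:
  remove root 43; move last element 18 to root → [18, 41, 42, 8, 34, 36, 3, 6, 2]
  18 vs larger child 42 at index 2, swap → [42, 41, 18, 8, 34, 36, 3, 6, 2]
  18 vs larger child 36 at index 5, swap → [42, 41, 36, 8, 34, 18, 3, 6, 2]
extract-max #3 returns 42:
  remove root 42; move last element 2 to root → [2, 41, 36, 8, 34, 18, 3, 6]
  2 vs larger child 41 at index 1, swap → [41, 2, 36, 8, 34, 18, 3, 6]
  2 vs larger child 34 at index 4, swap → [41, 34, 36, 8, 2, 18, 3, 6]
extract-max #4 returns 41:
  remove root 41; move last element 6 to root → [6, 34, 36, 8, 2, 18, 3]
  6 vs larger child 36 at index 2, swap → [36, 34, 6, 8, 2, 18, 3]
  6 vs larger child 18 at index 5, swap → [36, 34, 18, 8, 2, 6, 3]
extract-max #5 returns 36:
  remove root 36; move last element 3 to root → [3, 34, 18, 8, 2, 6]
  3 vs larger child 34 at index 1, swap → [34, 3, 18, 8, 2, 6]
  3 vs larger child 8 at index 3, swap → [34, 8, 18, 3, 2, 6]

[34, 8, 18, 3, 2, 6]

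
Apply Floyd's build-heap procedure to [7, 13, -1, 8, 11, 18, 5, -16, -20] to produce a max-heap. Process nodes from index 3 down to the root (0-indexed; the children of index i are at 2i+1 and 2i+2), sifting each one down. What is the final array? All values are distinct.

sift down from index 3: already satisfies heap property
sift down from index 2:
  -1 vs larger child 18 at index 5, swap → [7, 13, 18, 8, 11, -1, 5, -16, -20]
sift down from index 1: already satisfies heap property
sift down from index 0:
  7 vs larger child 18 at index 2, swap → [18, 13, 7, 8, 11, -1, 5, -16, -20]

[18, 13, 7, 8, 11, -1, 5, -16, -20]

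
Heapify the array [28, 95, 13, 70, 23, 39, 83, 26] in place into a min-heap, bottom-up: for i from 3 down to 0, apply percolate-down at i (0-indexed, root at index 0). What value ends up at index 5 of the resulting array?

sift down from index 3:
  70 vs only child 26 at index 7, swap → [28, 95, 13, 26, 23, 39, 83, 70]
sift down from index 2: already satisfies heap property
sift down from index 1:
  95 vs smaller child 23 at index 4, swap → [28, 23, 13, 26, 95, 39, 83, 70]
sift down from index 0:
  28 vs smaller child 13 at index 2, swap → [13, 23, 28, 26, 95, 39, 83, 70]
resulting array: [13, 23, 28, 26, 95, 39, 83, 70]

39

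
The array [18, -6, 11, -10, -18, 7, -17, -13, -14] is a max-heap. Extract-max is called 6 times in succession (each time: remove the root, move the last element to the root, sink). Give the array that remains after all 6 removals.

extract-max #1 returns 18:
  remove root 18; move last element -14 to root → [-14, -6, 11, -10, -18, 7, -17, -13]
  -14 vs larger child 11 at index 2, swap → [11, -6, -14, -10, -18, 7, -17, -13]
  -14 vs larger child 7 at index 5, swap → [11, -6, 7, -10, -18, -14, -17, -13]
extract-max #2 returns 11:
  remove root 11; move last element -13 to root → [-13, -6, 7, -10, -18, -14, -17]
  -13 vs larger child 7 at index 2, swap → [7, -6, -13, -10, -18, -14, -17]
extract-max #3 returns 7:
  remove root 7; move last element -17 to root → [-17, -6, -13, -10, -18, -14]
  -17 vs larger child -6 at index 1, swap → [-6, -17, -13, -10, -18, -14]
  -17 vs larger child -10 at index 3, swap → [-6, -10, -13, -17, -18, -14]
extract-max #4 returns -6:
  remove root -6; move last element -14 to root → [-14, -10, -13, -17, -18]
  -14 vs larger child -10 at index 1, swap → [-10, -14, -13, -17, -18]
extract-max #5 returns -10:
  remove root -10; move last element -18 to root → [-18, -14, -13, -17]
  -18 vs larger child -13 at index 2, swap → [-13, -14, -18, -17]
extract-max #6 returns -13:
  remove root -13; move last element -17 to root → [-17, -14, -18]
  -17 vs larger child -14 at index 1, swap → [-14, -17, -18]

[-14, -17, -18]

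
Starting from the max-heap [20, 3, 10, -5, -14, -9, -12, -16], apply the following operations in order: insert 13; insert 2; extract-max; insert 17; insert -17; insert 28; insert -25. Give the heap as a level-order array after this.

[28, 13, 17, -5, 3, 10, -12, -16, -14, 2, -17, -9, -25]

insert 13:
  append 13 at index 8 → [20, 3, 10, -5, -14, -9, -12, -16, 13]
  13 > parent -5 at index 3, swap → [20, 3, 10, 13, -14, -9, -12, -16, -5]
  13 > parent 3 at index 1, swap → [20, 13, 10, 3, -14, -9, -12, -16, -5]
insert 2:
  append 2 at index 9 → [20, 13, 10, 3, -14, -9, -12, -16, -5, 2]
  2 > parent -14 at index 4, swap → [20, 13, 10, 3, 2, -9, -12, -16, -5, -14]
extract-max → returns 20:
  remove root 20; move last element -14 to root → [-14, 13, 10, 3, 2, -9, -12, -16, -5]
  -14 vs larger child 13 at index 1, swap → [13, -14, 10, 3, 2, -9, -12, -16, -5]
  -14 vs larger child 3 at index 3, swap → [13, 3, 10, -14, 2, -9, -12, -16, -5]
  -14 vs larger child -5 at index 8, swap → [13, 3, 10, -5, 2, -9, -12, -16, -14]
insert 17:
  append 17 at index 9 → [13, 3, 10, -5, 2, -9, -12, -16, -14, 17]
  17 > parent 2 at index 4, swap → [13, 3, 10, -5, 17, -9, -12, -16, -14, 2]
  17 > parent 3 at index 1, swap → [13, 17, 10, -5, 3, -9, -12, -16, -14, 2]
  17 > parent 13 at index 0, swap → [17, 13, 10, -5, 3, -9, -12, -16, -14, 2]
insert -17:
  append -17 at index 10 → [17, 13, 10, -5, 3, -9, -12, -16, -14, 2, -17] (no swap needed)
insert 28:
  append 28 at index 11 → [17, 13, 10, -5, 3, -9, -12, -16, -14, 2, -17, 28]
  28 > parent -9 at index 5, swap → [17, 13, 10, -5, 3, 28, -12, -16, -14, 2, -17, -9]
  28 > parent 10 at index 2, swap → [17, 13, 28, -5, 3, 10, -12, -16, -14, 2, -17, -9]
  28 > parent 17 at index 0, swap → [28, 13, 17, -5, 3, 10, -12, -16, -14, 2, -17, -9]
insert -25:
  append -25 at index 12 → [28, 13, 17, -5, 3, 10, -12, -16, -14, 2, -17, -9, -25] (no swap needed)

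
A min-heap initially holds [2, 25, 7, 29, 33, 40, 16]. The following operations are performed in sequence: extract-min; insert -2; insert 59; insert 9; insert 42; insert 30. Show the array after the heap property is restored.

[-2, 9, 7, 25, 30, 40, 16, 59, 29, 42, 33]

extract-min → returns 2:
  remove root 2; move last element 16 to root → [16, 25, 7, 29, 33, 40]
  16 vs smaller child 7 at index 2, swap → [7, 25, 16, 29, 33, 40]
insert -2:
  append -2 at index 6 → [7, 25, 16, 29, 33, 40, -2]
  -2 < parent 16 at index 2, swap → [7, 25, -2, 29, 33, 40, 16]
  -2 < parent 7 at index 0, swap → [-2, 25, 7, 29, 33, 40, 16]
insert 59:
  append 59 at index 7 → [-2, 25, 7, 29, 33, 40, 16, 59] (no swap needed)
insert 9:
  append 9 at index 8 → [-2, 25, 7, 29, 33, 40, 16, 59, 9]
  9 < parent 29 at index 3, swap → [-2, 25, 7, 9, 33, 40, 16, 59, 29]
  9 < parent 25 at index 1, swap → [-2, 9, 7, 25, 33, 40, 16, 59, 29]
insert 42:
  append 42 at index 9 → [-2, 9, 7, 25, 33, 40, 16, 59, 29, 42] (no swap needed)
insert 30:
  append 30 at index 10 → [-2, 9, 7, 25, 33, 40, 16, 59, 29, 42, 30]
  30 < parent 33 at index 4, swap → [-2, 9, 7, 25, 30, 40, 16, 59, 29, 42, 33]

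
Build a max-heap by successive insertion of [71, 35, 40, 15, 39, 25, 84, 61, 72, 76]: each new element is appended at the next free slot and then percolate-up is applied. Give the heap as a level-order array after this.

[84, 76, 71, 61, 72, 25, 40, 15, 39, 35]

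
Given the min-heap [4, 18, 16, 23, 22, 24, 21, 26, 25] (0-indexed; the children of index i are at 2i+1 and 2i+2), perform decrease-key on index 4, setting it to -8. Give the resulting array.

[-8, 4, 16, 23, 18, 24, 21, 26, 25]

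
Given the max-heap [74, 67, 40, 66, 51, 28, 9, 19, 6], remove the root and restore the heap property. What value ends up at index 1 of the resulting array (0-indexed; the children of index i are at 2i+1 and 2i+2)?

remove root 74; move last element 6 to root → [6, 67, 40, 66, 51, 28, 9, 19]
6 vs larger child 67 at index 1, swap → [67, 6, 40, 66, 51, 28, 9, 19]
6 vs larger child 66 at index 3, swap → [67, 66, 40, 6, 51, 28, 9, 19]
6 vs only child 19 at index 7, swap → [67, 66, 40, 19, 51, 28, 9, 6]
resulting array: [67, 66, 40, 19, 51, 28, 9, 6]

66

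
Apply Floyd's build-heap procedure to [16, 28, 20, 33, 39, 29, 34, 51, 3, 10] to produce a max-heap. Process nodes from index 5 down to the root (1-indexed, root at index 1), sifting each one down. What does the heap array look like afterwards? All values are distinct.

[51, 39, 34, 33, 16, 29, 20, 28, 3, 10]

sift down from index 5: already satisfies heap property
sift down from index 4:
  33 vs larger child 51 at index 8, swap → [16, 28, 20, 51, 39, 29, 34, 33, 3, 10]
sift down from index 3:
  20 vs larger child 34 at index 7, swap → [16, 28, 34, 51, 39, 29, 20, 33, 3, 10]
sift down from index 2:
  28 vs larger child 51 at index 4, swap → [16, 51, 34, 28, 39, 29, 20, 33, 3, 10]
  28 vs larger child 33 at index 8, swap → [16, 51, 34, 33, 39, 29, 20, 28, 3, 10]
sift down from index 1:
  16 vs larger child 51 at index 2, swap → [51, 16, 34, 33, 39, 29, 20, 28, 3, 10]
  16 vs larger child 39 at index 5, swap → [51, 39, 34, 33, 16, 29, 20, 28, 3, 10]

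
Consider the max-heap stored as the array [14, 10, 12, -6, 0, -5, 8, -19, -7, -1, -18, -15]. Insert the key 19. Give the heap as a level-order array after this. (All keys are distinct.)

append 19 at index 12 → [14, 10, 12, -6, 0, -5, 8, -19, -7, -1, -18, -15, 19]
19 > parent -5 at index 5, swap → [14, 10, 12, -6, 0, 19, 8, -19, -7, -1, -18, -15, -5]
19 > parent 12 at index 2, swap → [14, 10, 19, -6, 0, 12, 8, -19, -7, -1, -18, -15, -5]
19 > parent 14 at index 0, swap → [19, 10, 14, -6, 0, 12, 8, -19, -7, -1, -18, -15, -5]

[19, 10, 14, -6, 0, 12, 8, -19, -7, -1, -18, -15, -5]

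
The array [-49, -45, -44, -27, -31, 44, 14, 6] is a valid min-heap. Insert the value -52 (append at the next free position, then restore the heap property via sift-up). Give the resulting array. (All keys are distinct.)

append -52 at index 8 → [-49, -45, -44, -27, -31, 44, 14, 6, -52]
-52 < parent -27 at index 3, swap → [-49, -45, -44, -52, -31, 44, 14, 6, -27]
-52 < parent -45 at index 1, swap → [-49, -52, -44, -45, -31, 44, 14, 6, -27]
-52 < parent -49 at index 0, swap → [-52, -49, -44, -45, -31, 44, 14, 6, -27]

[-52, -49, -44, -45, -31, 44, 14, 6, -27]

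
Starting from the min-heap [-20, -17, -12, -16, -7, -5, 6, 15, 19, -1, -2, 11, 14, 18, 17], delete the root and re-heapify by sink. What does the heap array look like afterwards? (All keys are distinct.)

[-17, -16, -12, 15, -7, -5, 6, 17, 19, -1, -2, 11, 14, 18]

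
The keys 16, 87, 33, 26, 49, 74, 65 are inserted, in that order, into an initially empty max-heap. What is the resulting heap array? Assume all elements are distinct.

[87, 49, 74, 16, 26, 33, 65]

Insert 16:
  append 16 at index 0 → [16] (no swap needed)
Insert 87:
  append 87 at index 1 → [16, 87]
  87 > parent 16 at index 0, swap → [87, 16]
Insert 33:
  append 33 at index 2 → [87, 16, 33] (no swap needed)
Insert 26:
  append 26 at index 3 → [87, 16, 33, 26]
  26 > parent 16 at index 1, swap → [87, 26, 33, 16]
Insert 49:
  append 49 at index 4 → [87, 26, 33, 16, 49]
  49 > parent 26 at index 1, swap → [87, 49, 33, 16, 26]
Insert 74:
  append 74 at index 5 → [87, 49, 33, 16, 26, 74]
  74 > parent 33 at index 2, swap → [87, 49, 74, 16, 26, 33]
Insert 65:
  append 65 at index 6 → [87, 49, 74, 16, 26, 33, 65] (no swap needed)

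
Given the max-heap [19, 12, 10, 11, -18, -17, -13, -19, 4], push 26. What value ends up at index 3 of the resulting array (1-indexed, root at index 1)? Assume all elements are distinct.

10

append 26 at index 10 → [19, 12, 10, 11, -18, -17, -13, -19, 4, 26]
26 > parent -18 at index 5, swap → [19, 12, 10, 11, 26, -17, -13, -19, 4, -18]
26 > parent 12 at index 2, swap → [19, 26, 10, 11, 12, -17, -13, -19, 4, -18]
26 > parent 19 at index 1, swap → [26, 19, 10, 11, 12, -17, -13, -19, 4, -18]
resulting array: [26, 19, 10, 11, 12, -17, -13, -19, 4, -18]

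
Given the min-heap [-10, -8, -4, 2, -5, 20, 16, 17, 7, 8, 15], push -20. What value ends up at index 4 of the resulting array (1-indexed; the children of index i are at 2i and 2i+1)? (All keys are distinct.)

2

append -20 at index 12 → [-10, -8, -4, 2, -5, 20, 16, 17, 7, 8, 15, -20]
-20 < parent 20 at index 6, swap → [-10, -8, -4, 2, -5, -20, 16, 17, 7, 8, 15, 20]
-20 < parent -4 at index 3, swap → [-10, -8, -20, 2, -5, -4, 16, 17, 7, 8, 15, 20]
-20 < parent -10 at index 1, swap → [-20, -8, -10, 2, -5, -4, 16, 17, 7, 8, 15, 20]
resulting array: [-20, -8, -10, 2, -5, -4, 16, 17, 7, 8, 15, 20]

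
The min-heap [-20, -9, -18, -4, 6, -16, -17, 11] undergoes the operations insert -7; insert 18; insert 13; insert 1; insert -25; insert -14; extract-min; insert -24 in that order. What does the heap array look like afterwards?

[-24, -9, -20, -7, 6, -16, -18, 11, -4, 18, 13, 1, -14, -17]

insert -7:
  append -7 at index 8 → [-20, -9, -18, -4, 6, -16, -17, 11, -7]
  -7 < parent -4 at index 3, swap → [-20, -9, -18, -7, 6, -16, -17, 11, -4]
insert 18:
  append 18 at index 9 → [-20, -9, -18, -7, 6, -16, -17, 11, -4, 18] (no swap needed)
insert 13:
  append 13 at index 10 → [-20, -9, -18, -7, 6, -16, -17, 11, -4, 18, 13] (no swap needed)
insert 1:
  append 1 at index 11 → [-20, -9, -18, -7, 6, -16, -17, 11, -4, 18, 13, 1] (no swap needed)
insert -25:
  append -25 at index 12 → [-20, -9, -18, -7, 6, -16, -17, 11, -4, 18, 13, 1, -25]
  -25 < parent -16 at index 5, swap → [-20, -9, -18, -7, 6, -25, -17, 11, -4, 18, 13, 1, -16]
  -25 < parent -18 at index 2, swap → [-20, -9, -25, -7, 6, -18, -17, 11, -4, 18, 13, 1, -16]
  -25 < parent -20 at index 0, swap → [-25, -9, -20, -7, 6, -18, -17, 11, -4, 18, 13, 1, -16]
insert -14:
  append -14 at index 13 → [-25, -9, -20, -7, 6, -18, -17, 11, -4, 18, 13, 1, -16, -14] (no swap needed)
extract-min → returns -25:
  remove root -25; move last element -14 to root → [-14, -9, -20, -7, 6, -18, -17, 11, -4, 18, 13, 1, -16]
  -14 vs smaller child -20 at index 2, swap → [-20, -9, -14, -7, 6, -18, -17, 11, -4, 18, 13, 1, -16]
  -14 vs smaller child -18 at index 5, swap → [-20, -9, -18, -7, 6, -14, -17, 11, -4, 18, 13, 1, -16]
  -14 vs smaller child -16 at index 12, swap → [-20, -9, -18, -7, 6, -16, -17, 11, -4, 18, 13, 1, -14]
insert -24:
  append -24 at index 13 → [-20, -9, -18, -7, 6, -16, -17, 11, -4, 18, 13, 1, -14, -24]
  -24 < parent -17 at index 6, swap → [-20, -9, -18, -7, 6, -16, -24, 11, -4, 18, 13, 1, -14, -17]
  -24 < parent -18 at index 2, swap → [-20, -9, -24, -7, 6, -16, -18, 11, -4, 18, 13, 1, -14, -17]
  -24 < parent -20 at index 0, swap → [-24, -9, -20, -7, 6, -16, -18, 11, -4, 18, 13, 1, -14, -17]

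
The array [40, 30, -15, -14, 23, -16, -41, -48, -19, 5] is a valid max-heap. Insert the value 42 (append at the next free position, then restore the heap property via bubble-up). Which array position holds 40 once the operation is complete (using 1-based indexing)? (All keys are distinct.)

2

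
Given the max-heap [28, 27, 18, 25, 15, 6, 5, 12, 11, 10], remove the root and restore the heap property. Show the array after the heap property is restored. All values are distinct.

remove root 28; move last element 10 to root → [10, 27, 18, 25, 15, 6, 5, 12, 11]
10 vs larger child 27 at index 1, swap → [27, 10, 18, 25, 15, 6, 5, 12, 11]
10 vs larger child 25 at index 3, swap → [27, 25, 18, 10, 15, 6, 5, 12, 11]
10 vs larger child 12 at index 7, swap → [27, 25, 18, 12, 15, 6, 5, 10, 11]

[27, 25, 18, 12, 15, 6, 5, 10, 11]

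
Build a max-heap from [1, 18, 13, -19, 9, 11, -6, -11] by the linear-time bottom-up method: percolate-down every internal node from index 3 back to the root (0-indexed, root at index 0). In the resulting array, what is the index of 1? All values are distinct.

4

sift down from index 3:
  -19 vs only child -11 at index 7, swap → [1, 18, 13, -11, 9, 11, -6, -19]
sift down from index 2: already satisfies heap property
sift down from index 1: already satisfies heap property
sift down from index 0:
  1 vs larger child 18 at index 1, swap → [18, 1, 13, -11, 9, 11, -6, -19]
  1 vs larger child 9 at index 4, swap → [18, 9, 13, -11, 1, 11, -6, -19]
resulting array: [18, 9, 13, -11, 1, 11, -6, -19]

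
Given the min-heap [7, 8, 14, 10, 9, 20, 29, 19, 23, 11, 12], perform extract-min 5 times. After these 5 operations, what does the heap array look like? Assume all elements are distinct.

[12, 19, 14, 29, 23, 20]

extract-min #1 returns 7:
  remove root 7; move last element 12 to root → [12, 8, 14, 10, 9, 20, 29, 19, 23, 11]
  12 vs smaller child 8 at index 1, swap → [8, 12, 14, 10, 9, 20, 29, 19, 23, 11]
  12 vs smaller child 9 at index 4, swap → [8, 9, 14, 10, 12, 20, 29, 19, 23, 11]
  12 vs only child 11 at index 9, swap → [8, 9, 14, 10, 11, 20, 29, 19, 23, 12]
extract-min #2 returns 8:
  remove root 8; move last element 12 to root → [12, 9, 14, 10, 11, 20, 29, 19, 23]
  12 vs smaller child 9 at index 1, swap → [9, 12, 14, 10, 11, 20, 29, 19, 23]
  12 vs smaller child 10 at index 3, swap → [9, 10, 14, 12, 11, 20, 29, 19, 23]
extract-min #3 returns 9:
  remove root 9; move last element 23 to root → [23, 10, 14, 12, 11, 20, 29, 19]
  23 vs smaller child 10 at index 1, swap → [10, 23, 14, 12, 11, 20, 29, 19]
  23 vs smaller child 11 at index 4, swap → [10, 11, 14, 12, 23, 20, 29, 19]
extract-min #4 returns 10:
  remove root 10; move last element 19 to root → [19, 11, 14, 12, 23, 20, 29]
  19 vs smaller child 11 at index 1, swap → [11, 19, 14, 12, 23, 20, 29]
  19 vs smaller child 12 at index 3, swap → [11, 12, 14, 19, 23, 20, 29]
extract-min #5 returns 11:
  remove root 11; move last element 29 to root → [29, 12, 14, 19, 23, 20]
  29 vs smaller child 12 at index 1, swap → [12, 29, 14, 19, 23, 20]
  29 vs smaller child 19 at index 3, swap → [12, 19, 14, 29, 23, 20]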